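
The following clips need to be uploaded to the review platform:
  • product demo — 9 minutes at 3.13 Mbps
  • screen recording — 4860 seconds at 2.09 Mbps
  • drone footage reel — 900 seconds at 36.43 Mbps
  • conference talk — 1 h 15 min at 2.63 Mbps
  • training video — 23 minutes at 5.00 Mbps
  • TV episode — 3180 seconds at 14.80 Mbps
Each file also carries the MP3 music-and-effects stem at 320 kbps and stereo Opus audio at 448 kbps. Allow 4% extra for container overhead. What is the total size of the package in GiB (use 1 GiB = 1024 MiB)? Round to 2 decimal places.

Audio total: 320 + 448 = 768 kbps = 0.768 Mbps.
product demo: 3.898 Mbps × 540 s × 1.04 = 2189.1 Mb
screen recording: 2.858 Mbps × 4860 s × 1.04 = 14445.5 Mb
drone footage reel: 37.198 Mbps × 900 s × 1.04 = 34817.3 Mb
conference talk: 3.398 Mbps × 4500 s × 1.04 = 15902.6 Mb
training video: 5.768 Mbps × 1380 s × 1.04 = 8278.2 Mb
TV episode: 15.568 Mbps × 3180 s × 1.04 = 51486.5 Mb
Total: 127119.3 Mb = 15889.9 MB.
= 14.80 GiB.

14.80 GiB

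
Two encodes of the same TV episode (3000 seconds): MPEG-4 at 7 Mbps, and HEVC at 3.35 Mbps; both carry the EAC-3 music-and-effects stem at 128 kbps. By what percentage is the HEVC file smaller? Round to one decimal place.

Audio: 128 kbps = 0.128 Mbps.
MPEG-4: 7.128 Mbps × 3000 s = 21384.0 Mb = 2.673 GB.
HEVC: 3.478 Mbps × 3000 s = 10434.0 Mb = 1.304 GB.
Reduction: (1 − 1.304/2.673) × 100 = 51.21%.

51.2%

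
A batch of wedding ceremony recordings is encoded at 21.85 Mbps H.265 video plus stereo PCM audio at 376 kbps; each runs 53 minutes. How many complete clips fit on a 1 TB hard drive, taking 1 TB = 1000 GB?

53 min = 3180 s
Audio: 376 kbps = 0.376 Mbps.
Total bitrate: 22.226 Mbps.
Per item: 22.226 Mbps × 3180 s = 70,679 Mb = 8,835 MB.
Capacity: 1 TB = 8,000,000 Mb; 113.19 items → 113 complete.

113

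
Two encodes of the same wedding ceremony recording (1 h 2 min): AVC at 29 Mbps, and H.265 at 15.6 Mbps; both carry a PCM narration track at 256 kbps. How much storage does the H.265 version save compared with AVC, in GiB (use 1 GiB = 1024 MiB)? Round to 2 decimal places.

5.80 GiB

1 h 2 min = 62 min = 3720 s
Audio: 256 kbps = 0.256 Mbps.
AVC: 29.256 Mbps × 3720 s = 108832.3 Mb = 12.670 GiB.
H.265: 15.856 Mbps × 3720 s = 58984.3 Mb = 6.867 GiB.
Saving: 12.670 − 6.867 = 5.803 GiB.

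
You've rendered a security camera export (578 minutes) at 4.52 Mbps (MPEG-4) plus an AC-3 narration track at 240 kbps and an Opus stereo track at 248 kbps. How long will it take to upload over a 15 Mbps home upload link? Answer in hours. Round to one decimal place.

3.2 hours

578 min = 34680 s
Audio total: 240 + 248 = 488 kbps = 0.488 Mbps.
Total bitrate: 5.008 Mbps.
File: 5.008 Mbps × 34680 s = 173677.4 Mb.
At 15 Mbps: 173677.4 / 15 = 11578.5 s ≈ 3.22 hours.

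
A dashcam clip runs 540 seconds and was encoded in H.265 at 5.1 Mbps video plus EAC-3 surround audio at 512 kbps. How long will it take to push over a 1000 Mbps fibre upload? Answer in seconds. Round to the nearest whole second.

3 seconds

Audio: 512 kbps = 0.512 Mbps.
Total bitrate: 5.612 Mbps.
File: 5.612 Mbps × 540 s = 3030.5 Mb.
At 1000 Mbps: 3030.5 / 1000 = 3.0 s ≈ 3.03 seconds.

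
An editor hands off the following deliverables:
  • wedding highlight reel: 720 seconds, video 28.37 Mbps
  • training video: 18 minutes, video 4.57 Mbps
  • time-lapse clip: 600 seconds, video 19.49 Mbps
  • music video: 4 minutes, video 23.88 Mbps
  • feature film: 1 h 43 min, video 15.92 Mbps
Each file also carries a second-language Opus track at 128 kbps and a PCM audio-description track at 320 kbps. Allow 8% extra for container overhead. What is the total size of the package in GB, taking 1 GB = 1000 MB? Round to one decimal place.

19.6 GB

Audio total: 128 + 320 = 448 kbps = 0.448 Mbps.
wedding highlight reel: 28.818 Mbps × 720 s × 1.08 = 22408.9 Mb
training video: 5.018 Mbps × 1080 s × 1.08 = 5853.0 Mb
time-lapse clip: 19.938 Mbps × 600 s × 1.08 = 12919.8 Mb
music video: 24.328 Mbps × 240 s × 1.08 = 6305.8 Mb
feature film: 16.368 Mbps × 6180 s × 1.08 = 109246.6 Mb
Total: 156734.1 Mb = 19591.8 MB.
= 19.59 GB.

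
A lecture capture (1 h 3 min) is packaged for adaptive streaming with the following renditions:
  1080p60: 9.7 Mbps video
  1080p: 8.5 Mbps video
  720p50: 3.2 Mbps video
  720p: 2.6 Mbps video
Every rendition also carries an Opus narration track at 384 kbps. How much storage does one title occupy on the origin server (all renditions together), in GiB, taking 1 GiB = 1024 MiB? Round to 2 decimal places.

11.24 GiB

1 h 3 min = 63 min = 3780 s
Audio: 384 kbps = 0.384 Mbps.
Sum of rendition bitrates: (9.7+0.384) + (8.5+0.384) + (3.2+0.384) + (2.6+0.384) = 25.536 Mbps.
× 3780 s = 96,526 Mb = 12,066 MB = 11.24 GiB.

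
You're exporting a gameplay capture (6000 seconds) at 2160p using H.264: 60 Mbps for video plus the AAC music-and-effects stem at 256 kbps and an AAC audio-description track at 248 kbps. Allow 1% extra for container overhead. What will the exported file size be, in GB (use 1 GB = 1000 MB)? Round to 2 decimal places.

45.83 GB

Audio total: 256 + 248 = 504 kbps = 0.504 Mbps.
Total bitrate: 60 + 0.504 = 60.504 Mbps.
Stream data: 60.504 Mbps × 6000 s = 363024.0 Mb.
With 1% container overhead: ×1.01.
366,654 Mb ÷ 8 = 45,832 MB → 45.83 GB.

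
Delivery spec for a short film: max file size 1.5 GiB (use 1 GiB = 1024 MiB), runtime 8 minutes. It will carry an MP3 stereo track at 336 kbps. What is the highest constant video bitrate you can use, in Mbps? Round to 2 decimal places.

26.51 Mbps

Budget: 1.5 GiB = 12884.9 Mb.
8 min = 480 s
Total bitrate budget: 12884.9 Mb / 480 s = 26.844 Mbps.
Audio: 336 kbps = 0.336 Mbps.
Video: 26.844 − 0.336 = 26.508 Mbps.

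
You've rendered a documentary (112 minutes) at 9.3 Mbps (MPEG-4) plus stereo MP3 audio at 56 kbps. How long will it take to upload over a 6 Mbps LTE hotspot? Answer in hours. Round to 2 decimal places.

112 min = 6720 s
Audio: 56 kbps = 0.056 Mbps.
Total bitrate: 9.356 Mbps.
File: 9.356 Mbps × 6720 s = 62872.3 Mb.
At 6 Mbps: 62872.3 / 6 = 10478.7 s ≈ 2.91 hours.

2.91 hours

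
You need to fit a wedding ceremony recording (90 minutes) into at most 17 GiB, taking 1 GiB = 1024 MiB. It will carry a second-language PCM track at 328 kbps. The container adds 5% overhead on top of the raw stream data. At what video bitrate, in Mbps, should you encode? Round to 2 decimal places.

Budget: 17 GiB = 146028.9 Mb.
Stream payload after overhead: 146028.9 / 1.05 = 139075.1 Mb.
90 min = 5400 s
Total bitrate budget: 139075.1 Mb / 5400 s = 25.755 Mbps.
Audio: 328 kbps = 0.328 Mbps.
Video: 25.755 − 0.328 = 25.427 Mbps.

25.43 Mbps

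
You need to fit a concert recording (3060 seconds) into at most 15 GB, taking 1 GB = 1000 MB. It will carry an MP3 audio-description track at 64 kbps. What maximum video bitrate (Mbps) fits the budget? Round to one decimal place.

Budget: 15 GB = 120000.0 Mb.
Total bitrate budget: 120000.0 Mb / 3060 s = 39.216 Mbps.
Audio: 64 kbps = 0.064 Mbps.
Video: 39.216 − 0.064 = 39.152 Mbps.

39.2 Mbps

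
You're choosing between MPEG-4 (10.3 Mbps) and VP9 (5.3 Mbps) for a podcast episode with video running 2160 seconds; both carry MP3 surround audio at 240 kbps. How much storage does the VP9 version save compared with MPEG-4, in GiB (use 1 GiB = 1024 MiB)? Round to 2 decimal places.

Audio: 240 kbps = 0.240 Mbps.
MPEG-4: 10.540 Mbps × 2160 s = 22766.4 Mb = 2.650 GiB.
VP9: 5.540 Mbps × 2160 s = 11966.4 Mb = 1.393 GiB.
Saving: 2.650 − 1.393 = 1.257 GiB.

1.26 GiB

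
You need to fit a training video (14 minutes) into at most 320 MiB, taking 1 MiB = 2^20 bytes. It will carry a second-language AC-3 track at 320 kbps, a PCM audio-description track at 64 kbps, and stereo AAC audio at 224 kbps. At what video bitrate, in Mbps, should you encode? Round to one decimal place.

Budget: 320 MiB = 2684.4 Mb.
14 min = 840 s
Total bitrate budget: 2684.4 Mb / 840 s = 3.196 Mbps.
Audio total: 320 + 64 + 224 = 608 kbps = 0.608 Mbps.
Video: 3.196 − 0.608 = 2.588 Mbps.

2.6 Mbps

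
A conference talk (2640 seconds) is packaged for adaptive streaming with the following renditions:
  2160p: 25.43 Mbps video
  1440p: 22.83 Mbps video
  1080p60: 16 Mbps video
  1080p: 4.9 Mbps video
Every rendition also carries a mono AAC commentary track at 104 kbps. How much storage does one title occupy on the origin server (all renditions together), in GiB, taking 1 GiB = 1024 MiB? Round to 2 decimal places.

Audio: 104 kbps = 0.104 Mbps.
Sum of rendition bitrates: (25.43+0.104) + (22.83+0.104) + (16+0.104) + (4.9+0.104) = 69.576 Mbps.
× 2640 s = 183,681 Mb = 22,960 MB = 21.38 GiB.

21.38 GiB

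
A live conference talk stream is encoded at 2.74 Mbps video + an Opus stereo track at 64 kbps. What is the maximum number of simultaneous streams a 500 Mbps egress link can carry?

Audio: 64 kbps = 0.064 Mbps.
Per-viewer media rate: 2.804 Mbps.
500 Mbps = 500.0 Mbps; 500.0 / 2.804 = 178.32 → 178 viewers.

178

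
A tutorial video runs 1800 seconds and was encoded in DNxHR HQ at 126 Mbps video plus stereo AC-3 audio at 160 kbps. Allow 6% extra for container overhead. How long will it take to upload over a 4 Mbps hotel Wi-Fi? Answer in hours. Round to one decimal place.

16.7 hours

Audio: 160 kbps = 0.160 Mbps.
Total bitrate: 126.160 Mbps.
File: 126.160 Mbps × 1800 s = 227088.0 Mb.
With 6% container overhead: ×1.06. → 240713.3 Mb.
At 4 Mbps: 240713.3 / 4 = 60178.3 s ≈ 16.7 hours.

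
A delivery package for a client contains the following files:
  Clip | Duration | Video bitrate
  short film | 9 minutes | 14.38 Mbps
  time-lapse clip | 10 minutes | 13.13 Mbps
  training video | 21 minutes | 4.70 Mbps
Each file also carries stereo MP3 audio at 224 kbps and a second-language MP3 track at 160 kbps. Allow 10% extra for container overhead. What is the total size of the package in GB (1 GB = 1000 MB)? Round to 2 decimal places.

Audio total: 224 + 160 = 384 kbps = 0.384 Mbps.
short film: 14.764 Mbps × 540 s × 1.10 = 8769.8 Mb
time-lapse clip: 13.514 Mbps × 600 s × 1.10 = 8919.2 Mb
training video: 5.084 Mbps × 1260 s × 1.10 = 7046.4 Mb
Total: 24735.5 Mb = 3091.9 MB.
= 3.092 GB.

3.09 GB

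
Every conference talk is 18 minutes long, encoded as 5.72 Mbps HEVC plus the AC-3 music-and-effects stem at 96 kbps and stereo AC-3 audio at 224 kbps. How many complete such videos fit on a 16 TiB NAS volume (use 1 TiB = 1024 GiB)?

21574

18 min = 1080 s
Audio total: 96 + 224 = 320 kbps = 0.320 Mbps.
Total bitrate: 6.040 Mbps.
Per item: 6.040 Mbps × 1080 s = 6,523 Mb = 815.4 MB.
Capacity: 16 TiB = 140,737,488 Mb; 21574.92 items → 21574 complete.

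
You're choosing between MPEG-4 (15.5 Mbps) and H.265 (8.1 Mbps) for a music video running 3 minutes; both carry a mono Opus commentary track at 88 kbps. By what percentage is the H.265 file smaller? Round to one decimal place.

47.5%

3 min = 180 s
Audio: 88 kbps = 0.088 Mbps.
MPEG-4: 15.588 Mbps × 180 s = 2805.8 Mb = 334.482 MiB.
H.265: 8.188 Mbps × 180 s = 1473.8 Mb = 175.695 MiB.
Reduction: (1 − 175.695/334.482) × 100 = 47.47%.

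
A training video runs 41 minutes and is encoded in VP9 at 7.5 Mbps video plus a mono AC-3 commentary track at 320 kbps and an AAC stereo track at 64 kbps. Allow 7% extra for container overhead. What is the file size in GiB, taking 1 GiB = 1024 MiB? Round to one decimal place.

2.4 GiB

41 min = 2460 s
Audio total: 320 + 64 = 384 kbps = 0.384 Mbps.
Total bitrate: 7.5 + 0.384 = 7.884 Mbps.
Stream data: 7.884 Mbps × 2460 s = 19394.6 Mb.
With 7% container overhead: ×1.07.
20,752 Mb = 2,594,033,100 bytes ÷ 1,073,741,824 = 2.416 GiB.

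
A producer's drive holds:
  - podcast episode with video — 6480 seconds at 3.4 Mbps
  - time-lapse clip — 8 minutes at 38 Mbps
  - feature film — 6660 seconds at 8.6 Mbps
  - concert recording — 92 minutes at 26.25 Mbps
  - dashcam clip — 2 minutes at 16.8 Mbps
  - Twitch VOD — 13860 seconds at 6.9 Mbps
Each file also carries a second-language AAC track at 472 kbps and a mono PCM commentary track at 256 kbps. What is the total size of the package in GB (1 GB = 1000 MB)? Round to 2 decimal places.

Audio total: 472 + 256 = 728 kbps = 0.728 Mbps.
podcast episode with video: 4.128 Mbps × 6480 s = 26749.4 Mb
time-lapse clip: 38.728 Mbps × 480 s = 18589.4 Mb
feature film: 9.328 Mbps × 6660 s = 62124.5 Mb
concert recording: 26.978 Mbps × 5520 s = 148918.6 Mb
dashcam clip: 17.528 Mbps × 120 s = 2103.4 Mb
Twitch VOD: 7.628 Mbps × 13860 s = 105724.1 Mb
Total: 364209.4 Mb = 45526.2 MB.
= 45.53 GB.

45.53 GB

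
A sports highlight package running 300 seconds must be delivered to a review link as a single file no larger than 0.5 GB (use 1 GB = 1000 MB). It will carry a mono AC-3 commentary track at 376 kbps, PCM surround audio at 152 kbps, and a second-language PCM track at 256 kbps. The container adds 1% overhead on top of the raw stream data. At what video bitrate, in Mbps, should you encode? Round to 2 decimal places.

Budget: 0.5 GB = 4000.0 Mb.
Stream payload after overhead: 4000.0 / 1.01 = 3960.4 Mb.
Total bitrate budget: 3960.4 Mb / 300 s = 13.201 Mbps.
Audio total: 376 + 152 + 256 = 784 kbps = 0.784 Mbps.
Video: 13.201 − 0.784 = 12.417 Mbps.

12.42 Mbps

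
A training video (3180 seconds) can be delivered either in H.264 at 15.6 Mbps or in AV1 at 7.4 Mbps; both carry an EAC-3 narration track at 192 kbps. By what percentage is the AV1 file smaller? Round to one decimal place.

51.9%

Audio: 192 kbps = 0.192 Mbps.
H.264: 15.792 Mbps × 3180 s = 50218.6 Mb = 6.277 GB.
AV1: 7.592 Mbps × 3180 s = 24142.6 Mb = 3.018 GB.
Reduction: (1 − 3.018/6.277) × 100 = 51.93%.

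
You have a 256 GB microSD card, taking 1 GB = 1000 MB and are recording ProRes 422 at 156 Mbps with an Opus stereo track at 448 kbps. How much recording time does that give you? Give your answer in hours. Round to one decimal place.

Audio: 448 kbps = 0.448 Mbps.
Total bitrate: 156 + 0.448 = 156.448 Mbps.
Capacity: 256 GB = 2,048,000 Mb.
Recording time: 2,048,000 / 156.448 = 13,091 s ≈ 3.64 hours.

3.6 hours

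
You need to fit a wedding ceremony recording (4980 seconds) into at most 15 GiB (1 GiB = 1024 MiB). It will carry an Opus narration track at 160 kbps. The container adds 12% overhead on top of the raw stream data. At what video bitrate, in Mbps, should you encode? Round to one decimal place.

Budget: 15 GiB = 128849.0 Mb.
Stream payload after overhead: 128849.0 / 1.12 = 115043.8 Mb.
Total bitrate budget: 115043.8 Mb / 4980 s = 23.101 Mbps.
Audio: 160 kbps = 0.160 Mbps.
Video: 23.101 − 0.160 = 22.941 Mbps.

22.9 Mbps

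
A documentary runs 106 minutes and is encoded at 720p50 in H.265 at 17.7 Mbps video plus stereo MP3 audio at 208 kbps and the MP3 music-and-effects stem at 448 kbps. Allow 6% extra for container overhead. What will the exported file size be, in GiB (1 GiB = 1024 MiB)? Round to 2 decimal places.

106 min = 6360 s
Audio total: 208 + 448 = 656 kbps = 0.656 Mbps.
Total bitrate: 17.7 + 0.656 = 18.356 Mbps.
Stream data: 18.356 Mbps × 6360 s = 116744.2 Mb.
With 6% container overhead: ×1.06.
123,749 Mb = 15,468,601,200 bytes ÷ 1,073,741,824 = 14.41 GiB.

14.41 GiB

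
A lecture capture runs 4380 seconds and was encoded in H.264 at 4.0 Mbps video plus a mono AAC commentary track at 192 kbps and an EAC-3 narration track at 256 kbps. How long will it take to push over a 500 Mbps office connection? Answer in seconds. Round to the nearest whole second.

39 seconds

Audio total: 192 + 256 = 448 kbps = 0.448 Mbps.
Total bitrate: 4.448 Mbps.
File: 4.448 Mbps × 4380 s = 19482.2 Mb.
At 500 Mbps: 19482.2 / 500 = 39.0 s ≈ 39 seconds.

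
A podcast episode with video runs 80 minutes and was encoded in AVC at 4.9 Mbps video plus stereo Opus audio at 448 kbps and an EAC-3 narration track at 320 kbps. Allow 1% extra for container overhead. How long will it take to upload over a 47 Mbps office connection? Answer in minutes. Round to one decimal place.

9.7 minutes

80 min = 4800 s
Audio total: 448 + 320 = 768 kbps = 0.768 Mbps.
Total bitrate: 5.668 Mbps.
File: 5.668 Mbps × 4800 s = 27206.4 Mb.
With 1% container overhead: ×1.01. → 27478.5 Mb.
At 47 Mbps: 27478.5 / 47 = 584.6 s ≈ 9.74 minutes.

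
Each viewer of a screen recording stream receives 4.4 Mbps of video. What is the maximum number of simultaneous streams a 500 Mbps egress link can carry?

500 Mbps = 500.0 Mbps; 500.0 / 4.400 = 113.64 → 113 viewers.

113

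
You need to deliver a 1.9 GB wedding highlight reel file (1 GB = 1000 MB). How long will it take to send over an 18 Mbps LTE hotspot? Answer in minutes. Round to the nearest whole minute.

14 minutes

File: 1.9 GB = 15200.0 Mb.
At 18 Mbps: 15200.0 / 18 = 844.4 s ≈ 14.1 minutes.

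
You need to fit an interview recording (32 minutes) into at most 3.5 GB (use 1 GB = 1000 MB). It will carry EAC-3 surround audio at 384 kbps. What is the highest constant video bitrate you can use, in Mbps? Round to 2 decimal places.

Budget: 3.5 GB = 28000.0 Mb.
32 min = 1920 s
Total bitrate budget: 28000.0 Mb / 1920 s = 14.583 Mbps.
Audio: 384 kbps = 0.384 Mbps.
Video: 14.583 − 0.384 = 14.199 Mbps.

14.20 Mbps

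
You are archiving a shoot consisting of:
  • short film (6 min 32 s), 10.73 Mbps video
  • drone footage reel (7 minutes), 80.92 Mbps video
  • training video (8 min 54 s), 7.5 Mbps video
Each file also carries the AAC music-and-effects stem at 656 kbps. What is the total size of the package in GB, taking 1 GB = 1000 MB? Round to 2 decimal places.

Audio: 656 kbps = 0.656 Mbps.
short film: 11.386 Mbps × 392 s = 4463.3 Mb
drone footage reel: 81.576 Mbps × 420 s = 34261.9 Mb
training video: 8.156 Mbps × 534 s = 4355.3 Mb
Total: 43080.5 Mb = 5385.1 MB.
= 5.385 GB.

5.39 GB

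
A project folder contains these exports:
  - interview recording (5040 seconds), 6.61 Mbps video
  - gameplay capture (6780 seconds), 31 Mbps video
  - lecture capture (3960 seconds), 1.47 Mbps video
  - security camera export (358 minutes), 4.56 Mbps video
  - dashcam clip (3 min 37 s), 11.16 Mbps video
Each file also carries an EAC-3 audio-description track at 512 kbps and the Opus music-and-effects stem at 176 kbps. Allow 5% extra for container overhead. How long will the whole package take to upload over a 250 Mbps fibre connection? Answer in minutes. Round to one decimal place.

Audio total: 512 + 176 = 688 kbps = 0.688 Mbps.
interview recording: 7.298 Mbps × 5040 s × 1.05 = 38621.0 Mb
gameplay capture: 31.688 Mbps × 6780 s × 1.05 = 225586.9 Mb
lecture capture: 2.158 Mbps × 3960 s × 1.05 = 8973.0 Mb
security camera export: 5.248 Mbps × 21480 s × 1.05 = 118363.4 Mb
dashcam clip: 11.848 Mbps × 217 s × 1.05 = 2699.6 Mb
Total: 394243.8 Mb = 49280.5 MB.
At 250 Mbps: 394243.8 / 250 = 1577 s ≈ 26.3 minutes.

26.3 minutes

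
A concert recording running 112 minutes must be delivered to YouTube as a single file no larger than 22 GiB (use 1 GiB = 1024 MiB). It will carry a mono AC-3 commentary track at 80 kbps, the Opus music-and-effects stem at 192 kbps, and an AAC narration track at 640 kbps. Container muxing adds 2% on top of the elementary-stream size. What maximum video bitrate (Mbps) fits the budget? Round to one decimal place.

Budget: 22 GiB = 188978.6 Mb.
Stream payload after overhead: 188978.6 / 1.02 = 185273.1 Mb.
112 min = 6720 s
Total bitrate budget: 185273.1 Mb / 6720 s = 27.570 Mbps.
Audio total: 80 + 192 + 640 = 912 kbps = 0.912 Mbps.
Video: 27.570 − 0.912 = 26.658 Mbps.

26.7 Mbps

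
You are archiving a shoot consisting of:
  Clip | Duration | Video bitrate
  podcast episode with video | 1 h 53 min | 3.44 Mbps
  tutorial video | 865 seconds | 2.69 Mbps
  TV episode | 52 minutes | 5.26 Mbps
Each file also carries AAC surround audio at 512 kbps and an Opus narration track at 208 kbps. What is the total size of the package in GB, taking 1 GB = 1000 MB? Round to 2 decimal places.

Audio total: 512 + 208 = 720 kbps = 0.720 Mbps.
podcast episode with video: 4.160 Mbps × 6780 s = 28204.8 Mb
tutorial video: 3.410 Mbps × 865 s = 2949.7 Mb
TV episode: 5.980 Mbps × 3120 s = 18657.6 Mb
Total: 49812.1 Mb = 6226.5 MB.
= 6.227 GB.

6.23 GB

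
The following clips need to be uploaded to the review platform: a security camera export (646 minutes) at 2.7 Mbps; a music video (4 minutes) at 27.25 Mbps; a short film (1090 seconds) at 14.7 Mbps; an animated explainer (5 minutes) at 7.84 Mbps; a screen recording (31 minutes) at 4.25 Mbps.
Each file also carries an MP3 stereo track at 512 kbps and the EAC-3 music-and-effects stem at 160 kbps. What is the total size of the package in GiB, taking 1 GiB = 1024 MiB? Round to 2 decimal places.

19.31 GiB

Audio total: 512 + 160 = 672 kbps = 0.672 Mbps.
security camera export: 3.372 Mbps × 38760 s = 130698.7 Mb
music video: 27.922 Mbps × 240 s = 6701.3 Mb
short film: 15.372 Mbps × 1090 s = 16755.5 Mb
animated explainer: 8.512 Mbps × 300 s = 2553.6 Mb
screen recording: 4.922 Mbps × 1860 s = 9154.9 Mb
Total: 165864.0 Mb = 20733.0 MB.
= 19.31 GiB.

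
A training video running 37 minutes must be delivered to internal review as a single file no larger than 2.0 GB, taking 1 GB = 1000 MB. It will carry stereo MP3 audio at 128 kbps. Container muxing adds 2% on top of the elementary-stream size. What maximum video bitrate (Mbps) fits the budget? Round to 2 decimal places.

Budget: 2.0 GB = 16000.0 Mb.
Stream payload after overhead: 16000.0 / 1.02 = 15686.3 Mb.
37 min = 2220 s
Total bitrate budget: 15686.3 Mb / 2220 s = 7.066 Mbps.
Audio: 128 kbps = 0.128 Mbps.
Video: 7.066 − 0.128 = 6.938 Mbps.

6.94 Mbps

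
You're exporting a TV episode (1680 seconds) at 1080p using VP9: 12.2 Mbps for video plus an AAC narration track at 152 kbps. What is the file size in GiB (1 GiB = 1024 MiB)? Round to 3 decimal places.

2.416 GiB

Audio: 152 kbps = 0.152 Mbps.
Total bitrate: 12.2 + 0.152 = 12.352 Mbps.
Stream data: 12.352 Mbps × 1680 s = 20751.4 Mb.
20,751 Mb = 2,593,920,000 bytes ÷ 1,073,741,824 = 2.416 GiB.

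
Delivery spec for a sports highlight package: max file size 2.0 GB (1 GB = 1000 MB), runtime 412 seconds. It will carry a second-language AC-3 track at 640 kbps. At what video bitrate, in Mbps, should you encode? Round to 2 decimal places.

38.19 Mbps

Budget: 2.0 GB = 16000.0 Mb.
Total bitrate budget: 16000.0 Mb / 412 s = 38.835 Mbps.
Audio: 640 kbps = 0.640 Mbps.
Video: 38.835 − 0.640 = 38.195 Mbps.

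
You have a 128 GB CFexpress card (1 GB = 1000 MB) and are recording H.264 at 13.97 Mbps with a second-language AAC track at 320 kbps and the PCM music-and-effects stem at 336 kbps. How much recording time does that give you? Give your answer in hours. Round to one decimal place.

19.4 hours

Audio total: 320 + 336 = 656 kbps = 0.656 Mbps.
Total bitrate: 13.97 + 0.656 = 14.626 Mbps.
Capacity: 128 GB = 1,024,000 Mb.
Recording time: 1,024,000 / 14.626 = 70,012 s ≈ 19.4 hours.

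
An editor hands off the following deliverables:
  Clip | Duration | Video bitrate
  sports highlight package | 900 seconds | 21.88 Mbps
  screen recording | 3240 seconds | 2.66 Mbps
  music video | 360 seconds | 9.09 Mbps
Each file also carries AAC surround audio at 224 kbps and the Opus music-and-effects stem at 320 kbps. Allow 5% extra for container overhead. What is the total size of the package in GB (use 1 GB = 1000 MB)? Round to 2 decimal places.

Audio total: 224 + 320 = 544 kbps = 0.544 Mbps.
sports highlight package: 22.424 Mbps × 900 s × 1.05 = 21190.7 Mb
screen recording: 3.204 Mbps × 3240 s × 1.05 = 10900.0 Mb
music video: 9.634 Mbps × 360 s × 1.05 = 3641.7 Mb
Total: 35732.3 Mb = 4466.5 MB.
= 4.467 GB.

4.47 GB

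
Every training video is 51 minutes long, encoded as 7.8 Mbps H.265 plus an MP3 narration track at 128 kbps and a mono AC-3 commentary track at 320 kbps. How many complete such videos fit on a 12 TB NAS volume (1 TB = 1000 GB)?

3803

51 min = 3060 s
Audio total: 128 + 320 = 448 kbps = 0.448 Mbps.
Total bitrate: 8.248 Mbps.
Per item: 8.248 Mbps × 3060 s = 25,239 Mb = 3,155 MB.
Capacity: 12 TB = 96,000,000 Mb; 3803.66 items → 3803 complete.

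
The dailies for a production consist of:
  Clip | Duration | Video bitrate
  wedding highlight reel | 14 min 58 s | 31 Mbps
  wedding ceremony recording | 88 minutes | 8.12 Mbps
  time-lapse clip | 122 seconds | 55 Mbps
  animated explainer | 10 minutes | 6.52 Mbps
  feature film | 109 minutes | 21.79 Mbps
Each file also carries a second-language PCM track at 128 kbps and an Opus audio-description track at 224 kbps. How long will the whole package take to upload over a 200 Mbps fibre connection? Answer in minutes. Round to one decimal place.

19.0 minutes

Audio total: 128 + 224 = 352 kbps = 0.352 Mbps.
wedding highlight reel: 31.352 Mbps × 898 s = 28154.1 Mb
wedding ceremony recording: 8.472 Mbps × 5280 s = 44732.2 Mb
time-lapse clip: 55.352 Mbps × 122 s = 6752.9 Mb
animated explainer: 6.872 Mbps × 600 s = 4123.2 Mb
feature film: 22.142 Mbps × 6540 s = 144808.7 Mb
Total: 228571.1 Mb = 28571.4 MB.
At 200 Mbps: 228571.1 / 200 = 1143 s ≈ 19 minutes.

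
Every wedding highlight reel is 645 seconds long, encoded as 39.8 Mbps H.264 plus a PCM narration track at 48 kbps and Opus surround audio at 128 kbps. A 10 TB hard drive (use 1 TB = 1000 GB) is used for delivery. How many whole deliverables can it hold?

Audio total: 48 + 128 = 176 kbps = 0.176 Mbps.
Total bitrate: 39.976 Mbps.
Per item: 39.976 Mbps × 645 s = 25,785 Mb = 3,223 MB.
Capacity: 10 TB = 80,000,000 Mb; 3102.64 items → 3102 complete.

3102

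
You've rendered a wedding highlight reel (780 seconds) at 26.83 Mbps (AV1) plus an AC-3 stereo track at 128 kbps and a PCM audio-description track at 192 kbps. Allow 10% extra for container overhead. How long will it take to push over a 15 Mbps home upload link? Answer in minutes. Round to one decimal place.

25.9 minutes

Audio total: 128 + 192 = 320 kbps = 0.320 Mbps.
Total bitrate: 27.150 Mbps.
File: 27.150 Mbps × 780 s = 21177.0 Mb.
With 10% container overhead: ×1.10. → 23294.7 Mb.
At 15 Mbps: 23294.7 / 15 = 1553.0 s ≈ 25.9 minutes.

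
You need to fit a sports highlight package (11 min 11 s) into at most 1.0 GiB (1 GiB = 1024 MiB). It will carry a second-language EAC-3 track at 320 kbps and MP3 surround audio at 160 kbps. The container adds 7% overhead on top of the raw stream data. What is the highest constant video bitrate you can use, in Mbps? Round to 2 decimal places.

11.48 Mbps

Budget: 1.0 GiB = 8589.9 Mb.
Stream payload after overhead: 8589.9 / 1.07 = 8028.0 Mb.
11 min 11 s = 671 s
Total bitrate budget: 8028.0 Mb / 671 s = 11.964 Mbps.
Audio total: 320 + 160 = 480 kbps = 0.480 Mbps.
Video: 11.964 − 0.480 = 11.484 Mbps.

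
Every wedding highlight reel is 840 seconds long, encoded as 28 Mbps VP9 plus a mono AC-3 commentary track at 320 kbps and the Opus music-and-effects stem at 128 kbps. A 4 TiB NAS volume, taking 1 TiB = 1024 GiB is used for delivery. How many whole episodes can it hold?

1472

Audio total: 320 + 128 = 448 kbps = 0.448 Mbps.
Total bitrate: 28.448 Mbps.
Per item: 28.448 Mbps × 840 s = 23,896 Mb = 2,987 MB.
Capacity: 4 TiB = 35,184,372 Mb; 1472.38 items → 1472 complete.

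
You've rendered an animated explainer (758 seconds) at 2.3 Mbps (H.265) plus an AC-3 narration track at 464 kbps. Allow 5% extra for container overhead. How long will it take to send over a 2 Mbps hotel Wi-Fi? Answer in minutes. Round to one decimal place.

18.3 minutes

Audio: 464 kbps = 0.464 Mbps.
Total bitrate: 2.764 Mbps.
File: 2.764 Mbps × 758 s = 2095.1 Mb.
With 5% container overhead: ×1.05. → 2199.9 Mb.
At 2 Mbps: 2199.9 / 2 = 1099.9 s ≈ 18.3 minutes.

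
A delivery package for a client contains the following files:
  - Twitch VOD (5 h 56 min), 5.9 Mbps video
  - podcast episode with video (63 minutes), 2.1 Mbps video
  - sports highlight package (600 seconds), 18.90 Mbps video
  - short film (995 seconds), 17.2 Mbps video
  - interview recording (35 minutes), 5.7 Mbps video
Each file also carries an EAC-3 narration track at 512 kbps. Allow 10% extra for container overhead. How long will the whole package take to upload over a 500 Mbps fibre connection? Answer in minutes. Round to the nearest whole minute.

7 minutes

Audio: 512 kbps = 0.512 Mbps.
Twitch VOD: 6.412 Mbps × 21360 s × 1.10 = 150656.4 Mb
podcast episode with video: 2.612 Mbps × 3780 s × 1.10 = 10860.7 Mb
sports highlight package: 19.412 Mbps × 600 s × 1.10 = 12811.9 Mb
short film: 17.712 Mbps × 995 s × 1.10 = 19385.8 Mb
interview recording: 6.212 Mbps × 2100 s × 1.10 = 14349.7 Mb
Total: 208064.5 Mb = 26008.1 MB.
At 500 Mbps: 208064.5 / 500 = 416 s ≈ 6.94 minutes.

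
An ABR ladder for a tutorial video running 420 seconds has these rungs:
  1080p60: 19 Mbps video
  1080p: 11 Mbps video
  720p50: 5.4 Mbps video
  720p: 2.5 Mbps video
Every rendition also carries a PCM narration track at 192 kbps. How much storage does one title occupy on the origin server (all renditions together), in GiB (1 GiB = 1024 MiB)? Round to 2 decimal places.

Audio: 192 kbps = 0.192 Mbps.
Sum of rendition bitrates: (19+0.192) + (11+0.192) + (5.4+0.192) + (2.5+0.192) = 38.668 Mbps.
× 420 s = 16,241 Mb = 2,030 MB = 1.891 GiB.

1.89 GiB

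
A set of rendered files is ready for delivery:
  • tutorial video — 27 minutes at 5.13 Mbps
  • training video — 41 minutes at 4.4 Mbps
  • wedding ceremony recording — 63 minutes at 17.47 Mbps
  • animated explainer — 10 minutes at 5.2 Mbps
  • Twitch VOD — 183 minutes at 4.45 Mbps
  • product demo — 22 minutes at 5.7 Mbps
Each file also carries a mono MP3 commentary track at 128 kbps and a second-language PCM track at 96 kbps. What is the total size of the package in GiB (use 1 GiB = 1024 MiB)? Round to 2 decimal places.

Audio total: 128 + 96 = 224 kbps = 0.224 Mbps.
tutorial video: 5.354 Mbps × 1620 s = 8673.5 Mb
training video: 4.624 Mbps × 2460 s = 11375.0 Mb
wedding ceremony recording: 17.694 Mbps × 3780 s = 66883.3 Mb
animated explainer: 5.424 Mbps × 600 s = 3254.4 Mb
Twitch VOD: 4.674 Mbps × 10980 s = 51320.5 Mb
product demo: 5.924 Mbps × 1320 s = 7819.7 Mb
Total: 149326.4 Mb = 18665.8 MB.
= 17.38 GiB.

17.38 GiB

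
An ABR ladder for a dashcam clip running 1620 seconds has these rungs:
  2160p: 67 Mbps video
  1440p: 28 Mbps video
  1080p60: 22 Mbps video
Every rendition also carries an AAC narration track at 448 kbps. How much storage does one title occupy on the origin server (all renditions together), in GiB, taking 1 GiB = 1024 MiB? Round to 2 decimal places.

22.32 GiB

Audio: 448 kbps = 0.448 Mbps.
Sum of rendition bitrates: (67+0.448) + (28+0.448) + (22+0.448) = 118.344 Mbps.
× 1620 s = 191,717 Mb = 23,965 MB = 22.32 GiB.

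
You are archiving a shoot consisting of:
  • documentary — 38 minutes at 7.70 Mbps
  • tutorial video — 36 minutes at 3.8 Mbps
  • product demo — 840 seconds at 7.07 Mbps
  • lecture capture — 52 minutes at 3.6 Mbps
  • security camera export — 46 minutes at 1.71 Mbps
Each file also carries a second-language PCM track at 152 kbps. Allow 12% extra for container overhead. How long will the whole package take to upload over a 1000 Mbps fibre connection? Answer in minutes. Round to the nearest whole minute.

1 minutes

Audio: 152 kbps = 0.152 Mbps.
documentary: 7.852 Mbps × 2280 s × 1.12 = 20050.9 Mb
tutorial video: 3.952 Mbps × 2160 s × 1.12 = 9560.7 Mb
product demo: 7.222 Mbps × 840 s × 1.12 = 6794.5 Mb
lecture capture: 3.752 Mbps × 3120 s × 1.12 = 13111.0 Mb
security camera export: 1.862 Mbps × 2760 s × 1.12 = 5755.8 Mb
Total: 55272.8 Mb = 6909.1 MB.
At 1000 Mbps: 55272.8 / 1000 = 55 s ≈ 0.921 minutes.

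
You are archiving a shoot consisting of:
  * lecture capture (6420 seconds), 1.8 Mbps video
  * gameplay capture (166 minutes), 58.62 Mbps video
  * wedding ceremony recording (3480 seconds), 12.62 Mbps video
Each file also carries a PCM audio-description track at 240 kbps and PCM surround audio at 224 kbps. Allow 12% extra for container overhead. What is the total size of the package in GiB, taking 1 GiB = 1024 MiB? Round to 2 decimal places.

84.56 GiB

Audio total: 240 + 224 = 464 kbps = 0.464 Mbps.
lecture capture: 2.264 Mbps × 6420 s × 1.12 = 16279.1 Mb
gameplay capture: 59.084 Mbps × 9960 s × 1.12 = 659093.8 Mb
wedding ceremony recording: 13.084 Mbps × 3480 s × 1.12 = 50996.2 Mb
Total: 726369.1 Mb = 90796.1 MB.
= 84.56 GiB.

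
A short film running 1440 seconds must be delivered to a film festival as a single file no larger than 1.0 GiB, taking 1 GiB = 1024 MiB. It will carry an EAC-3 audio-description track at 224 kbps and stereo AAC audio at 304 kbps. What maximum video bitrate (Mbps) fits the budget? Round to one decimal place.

5.4 Mbps

Budget: 1.0 GiB = 8589.9 Mb.
Total bitrate budget: 8589.9 Mb / 1440 s = 5.965 Mbps.
Audio total: 224 + 304 = 528 kbps = 0.528 Mbps.
Video: 5.965 − 0.528 = 5.437 Mbps.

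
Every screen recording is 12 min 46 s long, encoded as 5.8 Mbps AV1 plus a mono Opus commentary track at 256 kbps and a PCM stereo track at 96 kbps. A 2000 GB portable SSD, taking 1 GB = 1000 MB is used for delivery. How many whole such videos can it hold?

12 min 46 s = 766 s
Audio total: 256 + 96 = 352 kbps = 0.352 Mbps.
Total bitrate: 6.152 Mbps.
Per item: 6.152 Mbps × 766 s = 4,712 Mb = 589.1 MB.
Capacity: 2000 GB = 16,000,000 Mb; 3395.27 items → 3395 complete.

3395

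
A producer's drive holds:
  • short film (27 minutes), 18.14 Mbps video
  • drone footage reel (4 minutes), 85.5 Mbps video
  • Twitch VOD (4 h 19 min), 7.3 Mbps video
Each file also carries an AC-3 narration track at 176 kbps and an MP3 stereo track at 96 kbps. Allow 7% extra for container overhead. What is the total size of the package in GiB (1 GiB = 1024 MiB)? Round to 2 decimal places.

Audio total: 176 + 96 = 272 kbps = 0.272 Mbps.
short film: 18.412 Mbps × 1620 s × 1.07 = 31915.4 Mb
drone footage reel: 85.772 Mbps × 240 s × 1.07 = 22026.2 Mb
Twitch VOD: 7.572 Mbps × 15540 s × 1.07 = 125905.7 Mb
Total: 179847.3 Mb = 22480.9 MB.
= 20.94 GiB.

20.94 GiB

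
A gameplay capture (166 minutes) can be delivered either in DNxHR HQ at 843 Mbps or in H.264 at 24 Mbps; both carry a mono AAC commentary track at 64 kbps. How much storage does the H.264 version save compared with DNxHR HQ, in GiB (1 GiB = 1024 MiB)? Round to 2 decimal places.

166 min = 9960 s
Audio: 64 kbps = 0.064 Mbps.
DNxHR HQ: 843.064 Mbps × 9960 s = 8396917.4 Mb = 977.530 GiB.
H.264: 24.064 Mbps × 9960 s = 239677.4 Mb = 27.902 GiB.
Saving: 977.530 − 27.902 = 949.628 GiB.

949.63 GiB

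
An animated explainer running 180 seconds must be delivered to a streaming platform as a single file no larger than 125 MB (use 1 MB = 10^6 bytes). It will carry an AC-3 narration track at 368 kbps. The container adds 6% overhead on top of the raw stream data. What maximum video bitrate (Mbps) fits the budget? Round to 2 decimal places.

Budget: 125 MB = 1000.0 Mb.
Stream payload after overhead: 1000.0 / 1.06 = 943.4 Mb.
Total bitrate budget: 943.4 Mb / 180 s = 5.241 Mbps.
Audio: 368 kbps = 0.368 Mbps.
Video: 5.241 − 0.368 = 4.873 Mbps.

4.87 Mbps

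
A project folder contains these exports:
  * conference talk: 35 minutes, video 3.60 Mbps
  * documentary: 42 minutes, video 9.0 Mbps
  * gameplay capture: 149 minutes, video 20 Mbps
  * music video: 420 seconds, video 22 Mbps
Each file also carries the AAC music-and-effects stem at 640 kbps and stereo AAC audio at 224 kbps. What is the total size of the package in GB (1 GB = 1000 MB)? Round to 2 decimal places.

Audio total: 640 + 224 = 864 kbps = 0.864 Mbps.
conference talk: 4.464 Mbps × 2100 s = 9374.4 Mb
documentary: 9.864 Mbps × 2520 s = 24857.3 Mb
gameplay capture: 20.864 Mbps × 8940 s = 186524.2 Mb
music video: 22.864 Mbps × 420 s = 9602.9 Mb
Total: 230358.7 Mb = 28794.8 MB.
= 28.79 GB.

28.79 GB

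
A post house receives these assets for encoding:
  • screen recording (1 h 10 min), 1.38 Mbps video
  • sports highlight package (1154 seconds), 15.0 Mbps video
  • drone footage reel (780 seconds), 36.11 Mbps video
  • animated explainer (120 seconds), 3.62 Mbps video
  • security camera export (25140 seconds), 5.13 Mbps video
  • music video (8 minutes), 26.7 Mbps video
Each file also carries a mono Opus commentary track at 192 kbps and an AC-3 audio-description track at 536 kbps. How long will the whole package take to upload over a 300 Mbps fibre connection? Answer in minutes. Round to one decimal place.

Audio total: 192 + 536 = 728 kbps = 0.728 Mbps.
screen recording: 2.108 Mbps × 4200 s = 8853.6 Mb
sports highlight package: 15.728 Mbps × 1154 s = 18150.1 Mb
drone footage reel: 36.838 Mbps × 780 s = 28733.6 Mb
animated explainer: 4.348 Mbps × 120 s = 521.8 Mb
security camera export: 5.858 Mbps × 25140 s = 147270.1 Mb
music video: 27.428 Mbps × 480 s = 13165.4 Mb
Total: 216694.7 Mb = 27086.8 MB.
At 300 Mbps: 216694.7 / 300 = 722 s ≈ 12 minutes.

12.0 minutes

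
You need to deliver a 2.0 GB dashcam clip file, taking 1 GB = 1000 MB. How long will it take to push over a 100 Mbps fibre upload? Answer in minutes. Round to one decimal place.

2.7 minutes

File: 2.0 GB = 16000.0 Mb.
At 100 Mbps: 16000.0 / 100 = 160.0 s ≈ 2.67 minutes.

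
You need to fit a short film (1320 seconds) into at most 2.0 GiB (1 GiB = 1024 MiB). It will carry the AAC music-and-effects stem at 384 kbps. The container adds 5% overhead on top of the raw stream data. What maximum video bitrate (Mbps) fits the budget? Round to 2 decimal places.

Budget: 2.0 GiB = 17179.9 Mb.
Stream payload after overhead: 17179.9 / 1.05 = 16361.8 Mb.
Total bitrate budget: 16361.8 Mb / 1320 s = 12.395 Mbps.
Audio: 384 kbps = 0.384 Mbps.
Video: 12.395 − 0.384 = 12.011 Mbps.

12.01 Mbps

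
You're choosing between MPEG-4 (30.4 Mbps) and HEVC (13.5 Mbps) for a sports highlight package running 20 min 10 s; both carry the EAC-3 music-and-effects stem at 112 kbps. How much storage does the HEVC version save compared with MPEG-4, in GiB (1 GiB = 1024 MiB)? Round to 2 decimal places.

20 min 10 s = 1210 s
Audio: 112 kbps = 0.112 Mbps.
MPEG-4: 30.512 Mbps × 1210 s = 36919.5 Mb = 4.298 GiB.
HEVC: 13.612 Mbps × 1210 s = 16470.5 Mb = 1.917 GiB.
Saving: 4.298 − 1.917 = 2.381 GiB.

2.38 GiB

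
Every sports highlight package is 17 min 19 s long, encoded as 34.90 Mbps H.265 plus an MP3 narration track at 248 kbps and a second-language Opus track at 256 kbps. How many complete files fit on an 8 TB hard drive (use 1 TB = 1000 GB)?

1739

17 min 19 s = 1039 s
Audio total: 248 + 256 = 504 kbps = 0.504 Mbps.
Total bitrate: 35.404 Mbps.
Per item: 35.404 Mbps × 1039 s = 36,785 Mb = 4,598 MB.
Capacity: 8 TB = 64,000,000 Mb; 1739.85 items → 1739 complete.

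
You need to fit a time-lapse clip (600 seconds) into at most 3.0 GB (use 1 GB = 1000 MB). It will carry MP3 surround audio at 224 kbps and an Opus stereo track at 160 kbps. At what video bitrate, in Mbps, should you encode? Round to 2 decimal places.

39.62 Mbps

Budget: 3.0 GB = 24000.0 Mb.
Total bitrate budget: 24000.0 Mb / 600 s = 40.000 Mbps.
Audio total: 224 + 160 = 384 kbps = 0.384 Mbps.
Video: 40.000 − 0.384 = 39.616 Mbps.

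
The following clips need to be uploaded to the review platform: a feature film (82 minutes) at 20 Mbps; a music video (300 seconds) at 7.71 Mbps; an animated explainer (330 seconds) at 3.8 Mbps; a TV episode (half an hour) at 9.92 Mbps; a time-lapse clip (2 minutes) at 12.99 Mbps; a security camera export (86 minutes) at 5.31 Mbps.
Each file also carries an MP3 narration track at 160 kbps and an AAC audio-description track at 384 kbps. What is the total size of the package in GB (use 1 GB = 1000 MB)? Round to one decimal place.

Audio total: 160 + 384 = 544 kbps = 0.544 Mbps.
feature film: 20.544 Mbps × 4920 s = 101076.5 Mb
music video: 8.254 Mbps × 300 s = 2476.2 Mb
animated explainer: 4.344 Mbps × 330 s = 1433.5 Mb
TV episode: 10.464 Mbps × 1800 s = 18835.2 Mb
time-lapse clip: 13.534 Mbps × 120 s = 1624.1 Mb
security camera export: 5.854 Mbps × 5160 s = 30206.6 Mb
Total: 155652.1 Mb = 19456.5 MB.
= 19.46 GB.

19.5 GB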